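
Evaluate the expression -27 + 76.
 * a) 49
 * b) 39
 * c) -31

-27 + 76 = 49
a) 49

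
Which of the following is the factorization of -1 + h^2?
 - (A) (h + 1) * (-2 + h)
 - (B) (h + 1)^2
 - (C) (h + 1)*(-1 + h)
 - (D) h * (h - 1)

We need to factor -1 + h^2.
The factored form is (h + 1)*(-1 + h).
C) (h + 1)*(-1 + h)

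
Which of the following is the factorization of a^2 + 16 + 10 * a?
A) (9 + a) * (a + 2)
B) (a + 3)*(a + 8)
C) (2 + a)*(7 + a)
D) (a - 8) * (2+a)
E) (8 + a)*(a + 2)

We need to factor a^2 + 16 + 10 * a.
The factored form is (8 + a)*(a + 2).
E) (8 + a)*(a + 2)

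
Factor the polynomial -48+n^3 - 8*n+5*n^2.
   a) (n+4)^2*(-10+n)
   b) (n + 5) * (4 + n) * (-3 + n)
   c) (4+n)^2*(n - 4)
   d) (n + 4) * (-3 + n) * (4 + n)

We need to factor -48+n^3 - 8*n+5*n^2.
The factored form is (n + 4) * (-3 + n) * (4 + n).
d) (n + 4) * (-3 + n) * (4 + n)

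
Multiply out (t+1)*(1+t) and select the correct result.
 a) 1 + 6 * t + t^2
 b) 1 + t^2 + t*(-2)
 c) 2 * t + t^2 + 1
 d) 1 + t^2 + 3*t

Expanding (t+1)*(1+t):
= 2 * t + t^2 + 1
c) 2 * t + t^2 + 1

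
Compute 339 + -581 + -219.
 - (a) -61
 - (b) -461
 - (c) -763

First: 339 + -581 = -242
Then: -242 + -219 = -461
b) -461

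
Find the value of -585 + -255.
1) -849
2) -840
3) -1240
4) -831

-585 + -255 = -840
2) -840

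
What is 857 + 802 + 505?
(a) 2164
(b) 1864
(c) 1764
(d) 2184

First: 857 + 802 = 1659
Then: 1659 + 505 = 2164
a) 2164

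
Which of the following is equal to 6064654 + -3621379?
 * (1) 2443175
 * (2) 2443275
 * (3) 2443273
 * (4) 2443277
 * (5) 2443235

6064654 + -3621379 = 2443275
2) 2443275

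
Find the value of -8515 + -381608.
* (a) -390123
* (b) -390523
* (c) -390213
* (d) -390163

-8515 + -381608 = -390123
a) -390123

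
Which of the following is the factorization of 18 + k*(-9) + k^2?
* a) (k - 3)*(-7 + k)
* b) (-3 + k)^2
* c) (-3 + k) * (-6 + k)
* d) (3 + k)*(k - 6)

We need to factor 18 + k*(-9) + k^2.
The factored form is (-3 + k) * (-6 + k).
c) (-3 + k) * (-6 + k)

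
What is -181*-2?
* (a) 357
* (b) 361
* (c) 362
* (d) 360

-181 * -2 = 362
c) 362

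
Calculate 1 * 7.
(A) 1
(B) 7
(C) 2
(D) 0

1 * 7 = 7
B) 7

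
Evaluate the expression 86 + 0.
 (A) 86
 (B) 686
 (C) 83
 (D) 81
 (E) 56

86 + 0 = 86
A) 86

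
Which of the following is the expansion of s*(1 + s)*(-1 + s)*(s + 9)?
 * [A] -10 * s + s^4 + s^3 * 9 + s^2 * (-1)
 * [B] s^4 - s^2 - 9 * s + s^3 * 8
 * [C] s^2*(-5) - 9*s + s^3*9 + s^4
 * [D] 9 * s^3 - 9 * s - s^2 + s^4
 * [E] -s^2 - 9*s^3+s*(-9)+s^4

Expanding s*(1 + s)*(-1 + s)*(s + 9):
= 9 * s^3 - 9 * s - s^2 + s^4
D) 9 * s^3 - 9 * s - s^2 + s^4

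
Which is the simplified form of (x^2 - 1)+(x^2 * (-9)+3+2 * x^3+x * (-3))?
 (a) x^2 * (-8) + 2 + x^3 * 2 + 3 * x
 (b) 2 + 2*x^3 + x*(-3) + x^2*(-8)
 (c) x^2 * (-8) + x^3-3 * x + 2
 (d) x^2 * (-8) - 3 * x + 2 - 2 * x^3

Adding the polynomials and combining like terms:
(x^2 - 1) + (x^2*(-9) + 3 + 2*x^3 + x*(-3))
= 2 + 2*x^3 + x*(-3) + x^2*(-8)
b) 2 + 2*x^3 + x*(-3) + x^2*(-8)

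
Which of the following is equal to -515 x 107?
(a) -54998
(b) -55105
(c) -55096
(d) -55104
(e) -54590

-515 * 107 = -55105
b) -55105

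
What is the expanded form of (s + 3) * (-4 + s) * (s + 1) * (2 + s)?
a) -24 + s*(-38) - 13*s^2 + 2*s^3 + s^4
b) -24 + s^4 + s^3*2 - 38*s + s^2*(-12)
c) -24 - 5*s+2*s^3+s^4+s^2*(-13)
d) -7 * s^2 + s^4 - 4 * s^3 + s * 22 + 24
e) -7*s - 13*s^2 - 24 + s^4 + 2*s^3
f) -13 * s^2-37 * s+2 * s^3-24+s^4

Expanding (s + 3) * (-4 + s) * (s + 1) * (2 + s):
= -24 + s*(-38) - 13*s^2 + 2*s^3 + s^4
a) -24 + s*(-38) - 13*s^2 + 2*s^3 + s^4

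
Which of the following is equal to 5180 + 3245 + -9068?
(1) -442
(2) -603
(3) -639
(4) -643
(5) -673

First: 5180 + 3245 = 8425
Then: 8425 + -9068 = -643
4) -643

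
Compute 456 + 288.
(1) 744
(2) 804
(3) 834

456 + 288 = 744
1) 744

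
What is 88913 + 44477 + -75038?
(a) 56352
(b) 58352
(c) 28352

First: 88913 + 44477 = 133390
Then: 133390 + -75038 = 58352
b) 58352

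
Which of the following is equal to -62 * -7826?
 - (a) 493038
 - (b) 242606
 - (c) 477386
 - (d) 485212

-62 * -7826 = 485212
d) 485212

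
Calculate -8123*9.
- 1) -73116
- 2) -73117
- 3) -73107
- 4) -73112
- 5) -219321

-8123 * 9 = -73107
3) -73107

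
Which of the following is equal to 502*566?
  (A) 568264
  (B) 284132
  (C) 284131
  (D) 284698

502 * 566 = 284132
B) 284132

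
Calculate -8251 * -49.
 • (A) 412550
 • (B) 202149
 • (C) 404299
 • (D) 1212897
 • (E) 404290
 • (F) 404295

-8251 * -49 = 404299
C) 404299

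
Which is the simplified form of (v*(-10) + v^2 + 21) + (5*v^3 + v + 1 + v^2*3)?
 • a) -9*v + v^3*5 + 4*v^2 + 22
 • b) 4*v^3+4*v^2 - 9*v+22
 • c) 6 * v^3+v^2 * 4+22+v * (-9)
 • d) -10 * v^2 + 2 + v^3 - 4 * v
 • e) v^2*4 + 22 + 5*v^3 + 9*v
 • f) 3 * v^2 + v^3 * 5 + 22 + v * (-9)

Adding the polynomials and combining like terms:
(v*(-10) + v^2 + 21) + (5*v^3 + v + 1 + v^2*3)
= -9*v + v^3*5 + 4*v^2 + 22
a) -9*v + v^3*5 + 4*v^2 + 22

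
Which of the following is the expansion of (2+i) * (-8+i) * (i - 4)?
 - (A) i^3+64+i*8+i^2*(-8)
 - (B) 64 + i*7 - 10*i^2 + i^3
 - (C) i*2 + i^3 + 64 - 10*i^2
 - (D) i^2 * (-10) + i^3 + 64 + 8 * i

Expanding (2+i) * (-8+i) * (i - 4):
= i^2 * (-10) + i^3 + 64 + 8 * i
D) i^2 * (-10) + i^3 + 64 + 8 * i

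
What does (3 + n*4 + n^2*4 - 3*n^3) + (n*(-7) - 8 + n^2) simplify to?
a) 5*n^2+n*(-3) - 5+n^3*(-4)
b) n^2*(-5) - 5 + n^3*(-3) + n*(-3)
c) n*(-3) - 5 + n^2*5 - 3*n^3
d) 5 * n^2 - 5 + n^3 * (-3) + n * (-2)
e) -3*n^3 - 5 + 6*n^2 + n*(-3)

Adding the polynomials and combining like terms:
(3 + n*4 + n^2*4 - 3*n^3) + (n*(-7) - 8 + n^2)
= n*(-3) - 5 + n^2*5 - 3*n^3
c) n*(-3) - 5 + n^2*5 - 3*n^3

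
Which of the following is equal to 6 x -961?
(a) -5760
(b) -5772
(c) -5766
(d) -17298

6 * -961 = -5766
c) -5766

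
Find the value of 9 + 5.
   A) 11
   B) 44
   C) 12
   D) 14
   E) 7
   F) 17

9 + 5 = 14
D) 14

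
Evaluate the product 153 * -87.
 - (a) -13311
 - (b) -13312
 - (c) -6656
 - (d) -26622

153 * -87 = -13311
a) -13311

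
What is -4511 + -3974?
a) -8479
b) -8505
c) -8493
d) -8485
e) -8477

-4511 + -3974 = -8485
d) -8485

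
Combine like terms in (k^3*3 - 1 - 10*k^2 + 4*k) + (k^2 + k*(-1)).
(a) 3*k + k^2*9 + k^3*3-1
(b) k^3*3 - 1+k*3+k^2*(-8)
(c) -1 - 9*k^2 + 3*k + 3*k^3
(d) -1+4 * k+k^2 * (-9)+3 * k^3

Adding the polynomials and combining like terms:
(k^3*3 - 1 - 10*k^2 + 4*k) + (k^2 + k*(-1))
= -1 - 9*k^2 + 3*k + 3*k^3
c) -1 - 9*k^2 + 3*k + 3*k^3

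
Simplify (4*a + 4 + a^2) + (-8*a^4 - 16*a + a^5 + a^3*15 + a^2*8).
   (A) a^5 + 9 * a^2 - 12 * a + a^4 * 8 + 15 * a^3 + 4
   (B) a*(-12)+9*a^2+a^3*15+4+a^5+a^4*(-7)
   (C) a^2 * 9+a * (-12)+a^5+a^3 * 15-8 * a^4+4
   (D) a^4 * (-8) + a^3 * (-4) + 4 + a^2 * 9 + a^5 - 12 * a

Adding the polynomials and combining like terms:
(4*a + 4 + a^2) + (-8*a^4 - 16*a + a^5 + a^3*15 + a^2*8)
= a^2 * 9+a * (-12)+a^5+a^3 * 15-8 * a^4+4
C) a^2 * 9+a * (-12)+a^5+a^3 * 15-8 * a^4+4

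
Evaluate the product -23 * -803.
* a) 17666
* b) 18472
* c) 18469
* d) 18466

-23 * -803 = 18469
c) 18469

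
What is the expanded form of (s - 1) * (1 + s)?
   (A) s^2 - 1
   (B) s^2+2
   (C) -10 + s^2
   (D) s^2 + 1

Expanding (s - 1) * (1 + s):
= s^2 - 1
A) s^2 - 1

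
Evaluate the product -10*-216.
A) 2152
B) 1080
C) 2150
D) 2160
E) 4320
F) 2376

-10 * -216 = 2160
D) 2160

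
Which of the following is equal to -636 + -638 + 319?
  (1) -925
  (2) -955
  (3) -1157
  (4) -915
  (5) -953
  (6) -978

First: -636 + -638 = -1274
Then: -1274 + 319 = -955
2) -955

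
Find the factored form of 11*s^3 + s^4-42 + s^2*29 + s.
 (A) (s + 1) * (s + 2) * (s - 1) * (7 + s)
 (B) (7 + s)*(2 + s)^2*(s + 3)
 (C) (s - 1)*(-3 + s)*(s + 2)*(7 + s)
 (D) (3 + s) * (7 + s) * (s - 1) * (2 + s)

We need to factor 11*s^3 + s^4-42 + s^2*29 + s.
The factored form is (3 + s) * (7 + s) * (s - 1) * (2 + s).
D) (3 + s) * (7 + s) * (s - 1) * (2 + s)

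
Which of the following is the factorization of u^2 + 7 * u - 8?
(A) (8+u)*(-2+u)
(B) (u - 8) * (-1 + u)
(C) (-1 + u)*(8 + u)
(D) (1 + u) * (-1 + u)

We need to factor u^2 + 7 * u - 8.
The factored form is (-1 + u)*(8 + u).
C) (-1 + u)*(8 + u)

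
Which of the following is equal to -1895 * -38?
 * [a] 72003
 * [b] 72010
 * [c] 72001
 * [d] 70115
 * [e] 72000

-1895 * -38 = 72010
b) 72010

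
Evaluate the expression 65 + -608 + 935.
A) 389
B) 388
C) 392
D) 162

First: 65 + -608 = -543
Then: -543 + 935 = 392
C) 392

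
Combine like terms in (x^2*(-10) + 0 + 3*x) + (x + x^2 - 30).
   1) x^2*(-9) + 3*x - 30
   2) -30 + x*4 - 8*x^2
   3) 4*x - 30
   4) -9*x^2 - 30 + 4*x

Adding the polynomials and combining like terms:
(x^2*(-10) + 0 + 3*x) + (x + x^2 - 30)
= -9*x^2 - 30 + 4*x
4) -9*x^2 - 30 + 4*x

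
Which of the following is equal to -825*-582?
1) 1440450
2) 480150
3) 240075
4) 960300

-825 * -582 = 480150
2) 480150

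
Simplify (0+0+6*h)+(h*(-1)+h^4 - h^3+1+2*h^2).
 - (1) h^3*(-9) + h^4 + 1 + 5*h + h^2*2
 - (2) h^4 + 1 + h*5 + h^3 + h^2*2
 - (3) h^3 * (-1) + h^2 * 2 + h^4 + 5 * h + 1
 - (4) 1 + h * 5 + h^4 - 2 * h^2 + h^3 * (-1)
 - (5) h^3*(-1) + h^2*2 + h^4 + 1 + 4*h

Adding the polynomials and combining like terms:
(0 + 0 + 6*h) + (h*(-1) + h^4 - h^3 + 1 + 2*h^2)
= h^3 * (-1) + h^2 * 2 + h^4 + 5 * h + 1
3) h^3 * (-1) + h^2 * 2 + h^4 + 5 * h + 1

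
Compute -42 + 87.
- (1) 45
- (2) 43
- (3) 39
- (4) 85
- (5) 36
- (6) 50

-42 + 87 = 45
1) 45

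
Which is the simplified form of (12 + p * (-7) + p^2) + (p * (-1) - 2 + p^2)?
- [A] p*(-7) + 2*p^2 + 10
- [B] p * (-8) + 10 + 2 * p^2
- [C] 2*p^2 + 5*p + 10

Adding the polynomials and combining like terms:
(12 + p*(-7) + p^2) + (p*(-1) - 2 + p^2)
= p * (-8) + 10 + 2 * p^2
B) p * (-8) + 10 + 2 * p^2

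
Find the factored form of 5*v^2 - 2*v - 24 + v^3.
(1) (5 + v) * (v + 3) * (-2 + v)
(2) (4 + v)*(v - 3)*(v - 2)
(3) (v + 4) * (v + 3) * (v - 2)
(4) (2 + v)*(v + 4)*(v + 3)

We need to factor 5*v^2 - 2*v - 24 + v^3.
The factored form is (v + 4) * (v + 3) * (v - 2).
3) (v + 4) * (v + 3) * (v - 2)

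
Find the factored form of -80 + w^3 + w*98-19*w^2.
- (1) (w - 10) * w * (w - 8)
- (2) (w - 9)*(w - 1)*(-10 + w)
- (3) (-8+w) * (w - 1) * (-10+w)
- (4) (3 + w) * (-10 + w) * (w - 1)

We need to factor -80 + w^3 + w*98-19*w^2.
The factored form is (-8+w) * (w - 1) * (-10+w).
3) (-8+w) * (w - 1) * (-10+w)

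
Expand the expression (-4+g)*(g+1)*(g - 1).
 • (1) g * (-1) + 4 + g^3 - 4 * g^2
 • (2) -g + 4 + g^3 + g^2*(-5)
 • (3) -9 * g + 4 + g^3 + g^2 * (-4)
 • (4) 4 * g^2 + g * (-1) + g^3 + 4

Expanding (-4+g)*(g+1)*(g - 1):
= g * (-1) + 4 + g^3 - 4 * g^2
1) g * (-1) + 4 + g^3 - 4 * g^2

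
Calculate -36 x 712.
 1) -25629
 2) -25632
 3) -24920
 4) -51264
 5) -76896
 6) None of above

-36 * 712 = -25632
2) -25632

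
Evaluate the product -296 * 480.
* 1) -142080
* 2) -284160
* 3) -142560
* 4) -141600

-296 * 480 = -142080
1) -142080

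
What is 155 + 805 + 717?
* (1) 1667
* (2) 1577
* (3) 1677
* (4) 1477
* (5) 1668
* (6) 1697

First: 155 + 805 = 960
Then: 960 + 717 = 1677
3) 1677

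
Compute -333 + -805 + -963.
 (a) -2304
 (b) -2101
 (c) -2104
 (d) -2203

First: -333 + -805 = -1138
Then: -1138 + -963 = -2101
b) -2101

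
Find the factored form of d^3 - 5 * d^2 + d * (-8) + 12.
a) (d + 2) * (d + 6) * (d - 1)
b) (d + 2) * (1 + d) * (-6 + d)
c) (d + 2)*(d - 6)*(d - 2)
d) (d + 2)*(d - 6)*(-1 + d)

We need to factor d^3 - 5 * d^2 + d * (-8) + 12.
The factored form is (d + 2)*(d - 6)*(-1 + d).
d) (d + 2)*(d - 6)*(-1 + d)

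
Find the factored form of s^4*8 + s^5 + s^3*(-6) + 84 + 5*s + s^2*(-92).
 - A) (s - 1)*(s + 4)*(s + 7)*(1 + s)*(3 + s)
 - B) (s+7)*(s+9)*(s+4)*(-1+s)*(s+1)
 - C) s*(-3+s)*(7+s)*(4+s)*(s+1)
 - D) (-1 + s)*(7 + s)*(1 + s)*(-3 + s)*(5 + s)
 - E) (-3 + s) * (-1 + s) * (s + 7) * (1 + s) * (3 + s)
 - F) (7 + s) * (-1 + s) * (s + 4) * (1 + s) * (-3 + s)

We need to factor s^4*8 + s^5 + s^3*(-6) + 84 + 5*s + s^2*(-92).
The factored form is (7 + s) * (-1 + s) * (s + 4) * (1 + s) * (-3 + s).
F) (7 + s) * (-1 + s) * (s + 4) * (1 + s) * (-3 + s)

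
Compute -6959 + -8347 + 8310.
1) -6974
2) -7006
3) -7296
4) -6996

First: -6959 + -8347 = -15306
Then: -15306 + 8310 = -6996
4) -6996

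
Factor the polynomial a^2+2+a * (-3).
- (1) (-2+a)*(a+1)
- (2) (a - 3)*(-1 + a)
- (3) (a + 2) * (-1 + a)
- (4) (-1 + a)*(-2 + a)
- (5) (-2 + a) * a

We need to factor a^2+2+a * (-3).
The factored form is (-1 + a)*(-2 + a).
4) (-1 + a)*(-2 + a)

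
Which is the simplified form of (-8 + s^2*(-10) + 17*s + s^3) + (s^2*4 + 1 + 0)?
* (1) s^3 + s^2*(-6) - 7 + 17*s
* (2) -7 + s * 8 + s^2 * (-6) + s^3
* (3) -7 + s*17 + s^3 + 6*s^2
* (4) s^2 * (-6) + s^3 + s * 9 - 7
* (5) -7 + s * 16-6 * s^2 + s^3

Adding the polynomials and combining like terms:
(-8 + s^2*(-10) + 17*s + s^3) + (s^2*4 + 1 + 0)
= s^3 + s^2*(-6) - 7 + 17*s
1) s^3 + s^2*(-6) - 7 + 17*s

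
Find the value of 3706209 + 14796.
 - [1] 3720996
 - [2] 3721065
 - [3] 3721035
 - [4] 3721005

3706209 + 14796 = 3721005
4) 3721005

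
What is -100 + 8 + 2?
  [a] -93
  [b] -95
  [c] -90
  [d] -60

First: -100 + 8 = -92
Then: -92 + 2 = -90
c) -90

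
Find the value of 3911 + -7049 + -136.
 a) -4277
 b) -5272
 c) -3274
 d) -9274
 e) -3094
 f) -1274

First: 3911 + -7049 = -3138
Then: -3138 + -136 = -3274
c) -3274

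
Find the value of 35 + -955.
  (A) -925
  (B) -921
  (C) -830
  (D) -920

35 + -955 = -920
D) -920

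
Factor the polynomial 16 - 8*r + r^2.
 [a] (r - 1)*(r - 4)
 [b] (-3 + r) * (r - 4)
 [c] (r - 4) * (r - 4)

We need to factor 16 - 8*r + r^2.
The factored form is (r - 4) * (r - 4).
c) (r - 4) * (r - 4)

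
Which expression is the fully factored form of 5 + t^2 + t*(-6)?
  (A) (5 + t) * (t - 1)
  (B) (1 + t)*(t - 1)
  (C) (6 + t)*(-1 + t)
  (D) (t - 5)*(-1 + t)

We need to factor 5 + t^2 + t*(-6).
The factored form is (t - 5)*(-1 + t).
D) (t - 5)*(-1 + t)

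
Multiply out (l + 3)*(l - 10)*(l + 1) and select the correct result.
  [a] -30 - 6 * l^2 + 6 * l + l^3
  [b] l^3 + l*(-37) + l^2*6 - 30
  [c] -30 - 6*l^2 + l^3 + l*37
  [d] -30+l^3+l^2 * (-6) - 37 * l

Expanding (l + 3)*(l - 10)*(l + 1):
= -30+l^3+l^2 * (-6) - 37 * l
d) -30+l^3+l^2 * (-6) - 37 * l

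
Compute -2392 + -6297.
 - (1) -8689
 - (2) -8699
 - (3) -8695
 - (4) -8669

-2392 + -6297 = -8689
1) -8689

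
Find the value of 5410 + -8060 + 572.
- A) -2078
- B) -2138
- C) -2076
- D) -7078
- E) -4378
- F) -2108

First: 5410 + -8060 = -2650
Then: -2650 + 572 = -2078
A) -2078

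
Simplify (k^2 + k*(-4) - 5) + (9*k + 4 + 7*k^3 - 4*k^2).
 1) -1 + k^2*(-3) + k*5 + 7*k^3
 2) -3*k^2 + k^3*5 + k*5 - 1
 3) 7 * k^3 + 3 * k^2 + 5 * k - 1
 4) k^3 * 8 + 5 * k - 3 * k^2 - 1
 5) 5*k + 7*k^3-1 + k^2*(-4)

Adding the polynomials and combining like terms:
(k^2 + k*(-4) - 5) + (9*k + 4 + 7*k^3 - 4*k^2)
= -1 + k^2*(-3) + k*5 + 7*k^3
1) -1 + k^2*(-3) + k*5 + 7*k^3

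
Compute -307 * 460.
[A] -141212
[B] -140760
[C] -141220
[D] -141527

-307 * 460 = -141220
C) -141220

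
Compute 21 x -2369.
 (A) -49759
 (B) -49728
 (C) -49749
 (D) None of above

21 * -2369 = -49749
C) -49749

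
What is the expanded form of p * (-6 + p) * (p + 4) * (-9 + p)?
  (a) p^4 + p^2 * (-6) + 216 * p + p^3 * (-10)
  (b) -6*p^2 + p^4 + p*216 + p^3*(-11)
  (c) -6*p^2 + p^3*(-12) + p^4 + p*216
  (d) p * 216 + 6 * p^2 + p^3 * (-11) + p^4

Expanding p * (-6 + p) * (p + 4) * (-9 + p):
= -6*p^2 + p^4 + p*216 + p^3*(-11)
b) -6*p^2 + p^4 + p*216 + p^3*(-11)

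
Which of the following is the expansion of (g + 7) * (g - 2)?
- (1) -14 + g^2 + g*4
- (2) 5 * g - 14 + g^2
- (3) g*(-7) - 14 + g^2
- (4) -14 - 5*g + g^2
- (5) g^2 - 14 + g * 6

Expanding (g + 7) * (g - 2):
= 5 * g - 14 + g^2
2) 5 * g - 14 + g^2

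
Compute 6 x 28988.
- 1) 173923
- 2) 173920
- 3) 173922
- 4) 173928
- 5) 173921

6 * 28988 = 173928
4) 173928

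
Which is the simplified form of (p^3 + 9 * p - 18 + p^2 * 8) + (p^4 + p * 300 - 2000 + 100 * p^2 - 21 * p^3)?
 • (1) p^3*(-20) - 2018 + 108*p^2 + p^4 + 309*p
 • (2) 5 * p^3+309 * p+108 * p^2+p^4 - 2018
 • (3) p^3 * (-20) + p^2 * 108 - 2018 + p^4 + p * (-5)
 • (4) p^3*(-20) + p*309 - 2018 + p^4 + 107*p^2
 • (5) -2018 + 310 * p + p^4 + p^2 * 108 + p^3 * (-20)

Adding the polynomials and combining like terms:
(p^3 + 9*p - 18 + p^2*8) + (p^4 + p*300 - 2000 + 100*p^2 - 21*p^3)
= p^3*(-20) - 2018 + 108*p^2 + p^4 + 309*p
1) p^3*(-20) - 2018 + 108*p^2 + p^4 + 309*p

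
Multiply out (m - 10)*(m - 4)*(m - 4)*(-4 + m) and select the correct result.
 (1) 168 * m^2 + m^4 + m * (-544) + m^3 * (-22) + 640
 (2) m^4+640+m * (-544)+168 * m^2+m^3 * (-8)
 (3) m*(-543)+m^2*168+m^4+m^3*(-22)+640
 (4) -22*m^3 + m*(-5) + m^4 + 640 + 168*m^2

Expanding (m - 10)*(m - 4)*(m - 4)*(-4 + m):
= 168 * m^2 + m^4 + m * (-544) + m^3 * (-22) + 640
1) 168 * m^2 + m^4 + m * (-544) + m^3 * (-22) + 640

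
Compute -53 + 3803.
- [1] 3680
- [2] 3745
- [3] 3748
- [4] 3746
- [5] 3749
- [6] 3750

-53 + 3803 = 3750
6) 3750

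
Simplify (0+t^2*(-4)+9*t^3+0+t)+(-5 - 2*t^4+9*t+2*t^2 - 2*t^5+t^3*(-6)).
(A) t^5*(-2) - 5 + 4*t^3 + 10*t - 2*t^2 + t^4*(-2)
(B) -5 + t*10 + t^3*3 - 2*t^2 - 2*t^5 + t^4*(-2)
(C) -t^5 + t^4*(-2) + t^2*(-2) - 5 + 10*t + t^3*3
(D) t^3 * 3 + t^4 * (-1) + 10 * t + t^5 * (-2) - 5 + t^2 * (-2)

Adding the polynomials and combining like terms:
(0 + t^2*(-4) + 9*t^3 + 0 + t) + (-5 - 2*t^4 + 9*t + 2*t^2 - 2*t^5 + t^3*(-6))
= -5 + t*10 + t^3*3 - 2*t^2 - 2*t^5 + t^4*(-2)
B) -5 + t*10 + t^3*3 - 2*t^2 - 2*t^5 + t^4*(-2)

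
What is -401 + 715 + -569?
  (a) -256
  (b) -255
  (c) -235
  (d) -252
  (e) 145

First: -401 + 715 = 314
Then: 314 + -569 = -255
b) -255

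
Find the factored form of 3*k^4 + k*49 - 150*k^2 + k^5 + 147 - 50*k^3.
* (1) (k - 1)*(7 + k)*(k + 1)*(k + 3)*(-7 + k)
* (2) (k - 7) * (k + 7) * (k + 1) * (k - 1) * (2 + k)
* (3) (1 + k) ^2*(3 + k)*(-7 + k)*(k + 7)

We need to factor 3*k^4 + k*49 - 150*k^2 + k^5 + 147 - 50*k^3.
The factored form is (k - 1)*(7 + k)*(k + 1)*(k + 3)*(-7 + k).
1) (k - 1)*(7 + k)*(k + 1)*(k + 3)*(-7 + k)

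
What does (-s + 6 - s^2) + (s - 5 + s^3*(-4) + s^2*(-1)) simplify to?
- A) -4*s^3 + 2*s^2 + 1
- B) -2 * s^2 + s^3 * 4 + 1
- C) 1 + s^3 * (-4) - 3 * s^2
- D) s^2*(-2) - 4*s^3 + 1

Adding the polynomials and combining like terms:
(-s + 6 - s^2) + (s - 5 + s^3*(-4) + s^2*(-1))
= s^2*(-2) - 4*s^3 + 1
D) s^2*(-2) - 4*s^3 + 1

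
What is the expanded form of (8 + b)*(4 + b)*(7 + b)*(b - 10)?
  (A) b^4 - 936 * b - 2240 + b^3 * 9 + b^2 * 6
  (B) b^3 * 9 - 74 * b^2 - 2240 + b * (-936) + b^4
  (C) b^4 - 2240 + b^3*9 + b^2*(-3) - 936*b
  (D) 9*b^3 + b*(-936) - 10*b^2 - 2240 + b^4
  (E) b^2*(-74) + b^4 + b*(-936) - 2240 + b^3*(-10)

Expanding (8 + b)*(4 + b)*(7 + b)*(b - 10):
= b^3 * 9 - 74 * b^2 - 2240 + b * (-936) + b^4
B) b^3 * 9 - 74 * b^2 - 2240 + b * (-936) + b^4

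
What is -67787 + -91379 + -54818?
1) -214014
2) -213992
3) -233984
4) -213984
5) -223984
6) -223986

First: -67787 + -91379 = -159166
Then: -159166 + -54818 = -213984
4) -213984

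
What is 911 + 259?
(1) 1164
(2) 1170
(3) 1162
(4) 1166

911 + 259 = 1170
2) 1170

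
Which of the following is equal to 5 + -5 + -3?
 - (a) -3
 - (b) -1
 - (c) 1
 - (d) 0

First: 5 + -5 = 0
Then: 0 + -3 = -3
a) -3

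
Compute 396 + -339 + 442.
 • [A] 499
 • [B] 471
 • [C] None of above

First: 396 + -339 = 57
Then: 57 + 442 = 499
A) 499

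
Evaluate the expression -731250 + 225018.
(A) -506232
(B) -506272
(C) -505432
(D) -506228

-731250 + 225018 = -506232
A) -506232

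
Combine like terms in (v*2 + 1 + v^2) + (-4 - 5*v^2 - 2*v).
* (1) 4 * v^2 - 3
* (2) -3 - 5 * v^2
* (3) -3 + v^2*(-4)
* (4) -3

Adding the polynomials and combining like terms:
(v*2 + 1 + v^2) + (-4 - 5*v^2 - 2*v)
= -3 + v^2*(-4)
3) -3 + v^2*(-4)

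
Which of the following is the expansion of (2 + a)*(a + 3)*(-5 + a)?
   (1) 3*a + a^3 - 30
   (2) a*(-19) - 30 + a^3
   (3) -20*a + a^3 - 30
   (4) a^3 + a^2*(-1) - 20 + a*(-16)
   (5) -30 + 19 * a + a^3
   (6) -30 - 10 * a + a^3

Expanding (2 + a)*(a + 3)*(-5 + a):
= a*(-19) - 30 + a^3
2) a*(-19) - 30 + a^3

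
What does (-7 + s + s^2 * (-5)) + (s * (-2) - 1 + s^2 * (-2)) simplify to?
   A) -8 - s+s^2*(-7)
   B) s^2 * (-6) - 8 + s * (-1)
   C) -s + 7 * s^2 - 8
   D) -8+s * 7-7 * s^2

Adding the polynomials and combining like terms:
(-7 + s + s^2*(-5)) + (s*(-2) - 1 + s^2*(-2))
= -8 - s+s^2*(-7)
A) -8 - s+s^2*(-7)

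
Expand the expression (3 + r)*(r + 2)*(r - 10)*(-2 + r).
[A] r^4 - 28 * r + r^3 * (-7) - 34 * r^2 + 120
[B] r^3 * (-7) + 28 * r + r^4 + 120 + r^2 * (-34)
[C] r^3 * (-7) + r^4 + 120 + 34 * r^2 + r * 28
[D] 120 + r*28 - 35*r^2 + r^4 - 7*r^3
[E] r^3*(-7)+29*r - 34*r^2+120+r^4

Expanding (3 + r)*(r + 2)*(r - 10)*(-2 + r):
= r^3 * (-7) + 28 * r + r^4 + 120 + r^2 * (-34)
B) r^3 * (-7) + 28 * r + r^4 + 120 + r^2 * (-34)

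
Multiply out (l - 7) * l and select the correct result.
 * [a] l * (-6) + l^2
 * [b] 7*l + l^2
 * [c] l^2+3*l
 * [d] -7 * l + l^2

Expanding (l - 7) * l:
= -7 * l + l^2
d) -7 * l + l^2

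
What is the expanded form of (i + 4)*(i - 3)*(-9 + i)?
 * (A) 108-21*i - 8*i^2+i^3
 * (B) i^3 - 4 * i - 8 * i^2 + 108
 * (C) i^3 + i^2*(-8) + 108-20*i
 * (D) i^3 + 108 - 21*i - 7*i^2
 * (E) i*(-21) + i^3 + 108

Expanding (i + 4)*(i - 3)*(-9 + i):
= 108-21*i - 8*i^2+i^3
A) 108-21*i - 8*i^2+i^3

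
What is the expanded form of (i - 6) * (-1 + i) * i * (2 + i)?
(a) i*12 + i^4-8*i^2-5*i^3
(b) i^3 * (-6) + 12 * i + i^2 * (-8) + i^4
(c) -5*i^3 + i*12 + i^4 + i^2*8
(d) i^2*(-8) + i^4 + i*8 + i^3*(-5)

Expanding (i - 6) * (-1 + i) * i * (2 + i):
= i*12 + i^4-8*i^2-5*i^3
a) i*12 + i^4-8*i^2-5*i^3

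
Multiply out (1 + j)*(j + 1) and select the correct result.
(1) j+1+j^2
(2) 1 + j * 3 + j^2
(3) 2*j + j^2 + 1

Expanding (1 + j)*(j + 1):
= 2*j + j^2 + 1
3) 2*j + j^2 + 1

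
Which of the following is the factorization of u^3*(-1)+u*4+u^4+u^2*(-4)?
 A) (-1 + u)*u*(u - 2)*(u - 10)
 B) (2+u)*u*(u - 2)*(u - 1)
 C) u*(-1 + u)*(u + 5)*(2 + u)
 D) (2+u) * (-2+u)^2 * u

We need to factor u^3*(-1)+u*4+u^4+u^2*(-4).
The factored form is (2+u)*u*(u - 2)*(u - 1).
B) (2+u)*u*(u - 2)*(u - 1)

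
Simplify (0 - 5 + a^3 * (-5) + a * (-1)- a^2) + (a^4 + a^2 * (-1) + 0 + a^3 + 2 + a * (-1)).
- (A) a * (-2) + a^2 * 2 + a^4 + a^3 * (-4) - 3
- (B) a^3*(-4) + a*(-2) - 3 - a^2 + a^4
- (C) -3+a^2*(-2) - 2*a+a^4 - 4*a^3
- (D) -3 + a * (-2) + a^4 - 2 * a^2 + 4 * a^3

Adding the polynomials and combining like terms:
(0 - 5 + a^3*(-5) + a*(-1) - a^2) + (a^4 + a^2*(-1) + 0 + a^3 + 2 + a*(-1))
= -3+a^2*(-2) - 2*a+a^4 - 4*a^3
C) -3+a^2*(-2) - 2*a+a^4 - 4*a^3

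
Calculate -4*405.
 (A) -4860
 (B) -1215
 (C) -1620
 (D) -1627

-4 * 405 = -1620
C) -1620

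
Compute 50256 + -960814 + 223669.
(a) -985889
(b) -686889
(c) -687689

First: 50256 + -960814 = -910558
Then: -910558 + 223669 = -686889
b) -686889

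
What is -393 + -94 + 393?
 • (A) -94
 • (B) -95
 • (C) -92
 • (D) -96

First: -393 + -94 = -487
Then: -487 + 393 = -94
A) -94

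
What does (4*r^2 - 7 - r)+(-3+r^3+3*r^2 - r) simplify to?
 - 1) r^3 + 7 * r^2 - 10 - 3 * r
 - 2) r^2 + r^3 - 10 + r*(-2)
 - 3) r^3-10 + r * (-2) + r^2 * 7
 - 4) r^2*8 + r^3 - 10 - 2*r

Adding the polynomials and combining like terms:
(4*r^2 - 7 - r) + (-3 + r^3 + 3*r^2 - r)
= r^3-10 + r * (-2) + r^2 * 7
3) r^3-10 + r * (-2) + r^2 * 7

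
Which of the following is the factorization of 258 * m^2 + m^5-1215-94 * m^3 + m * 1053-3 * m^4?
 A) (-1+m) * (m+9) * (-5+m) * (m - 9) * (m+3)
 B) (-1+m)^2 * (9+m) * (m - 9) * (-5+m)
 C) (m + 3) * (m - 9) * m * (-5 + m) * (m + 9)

We need to factor 258 * m^2 + m^5-1215-94 * m^3 + m * 1053-3 * m^4.
The factored form is (-1+m) * (m+9) * (-5+m) * (m - 9) * (m+3).
A) (-1+m) * (m+9) * (-5+m) * (m - 9) * (m+3)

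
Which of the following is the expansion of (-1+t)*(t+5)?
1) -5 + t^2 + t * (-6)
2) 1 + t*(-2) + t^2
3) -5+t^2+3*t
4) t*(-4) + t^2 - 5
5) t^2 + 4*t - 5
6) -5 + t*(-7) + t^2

Expanding (-1+t)*(t+5):
= t^2 + 4*t - 5
5) t^2 + 4*t - 5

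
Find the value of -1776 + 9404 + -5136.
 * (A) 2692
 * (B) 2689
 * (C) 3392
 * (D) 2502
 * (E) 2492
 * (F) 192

First: -1776 + 9404 = 7628
Then: 7628 + -5136 = 2492
E) 2492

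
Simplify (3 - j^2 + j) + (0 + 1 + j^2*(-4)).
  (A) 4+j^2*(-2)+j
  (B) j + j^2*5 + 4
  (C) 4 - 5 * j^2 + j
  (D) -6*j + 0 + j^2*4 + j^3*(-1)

Adding the polynomials and combining like terms:
(3 - j^2 + j) + (0 + 1 + j^2*(-4))
= 4 - 5 * j^2 + j
C) 4 - 5 * j^2 + j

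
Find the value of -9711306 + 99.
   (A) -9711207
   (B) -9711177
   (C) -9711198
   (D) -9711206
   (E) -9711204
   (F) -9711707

-9711306 + 99 = -9711207
A) -9711207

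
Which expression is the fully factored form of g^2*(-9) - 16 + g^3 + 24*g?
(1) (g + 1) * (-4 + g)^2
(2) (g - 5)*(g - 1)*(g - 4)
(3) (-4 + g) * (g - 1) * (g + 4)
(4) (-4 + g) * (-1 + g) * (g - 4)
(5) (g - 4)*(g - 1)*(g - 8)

We need to factor g^2*(-9) - 16 + g^3 + 24*g.
The factored form is (-4 + g) * (-1 + g) * (g - 4).
4) (-4 + g) * (-1 + g) * (g - 4)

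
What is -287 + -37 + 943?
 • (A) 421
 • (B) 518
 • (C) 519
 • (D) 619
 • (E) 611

First: -287 + -37 = -324
Then: -324 + 943 = 619
D) 619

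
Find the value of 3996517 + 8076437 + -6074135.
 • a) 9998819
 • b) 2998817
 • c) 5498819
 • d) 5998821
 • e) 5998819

First: 3996517 + 8076437 = 12072954
Then: 12072954 + -6074135 = 5998819
e) 5998819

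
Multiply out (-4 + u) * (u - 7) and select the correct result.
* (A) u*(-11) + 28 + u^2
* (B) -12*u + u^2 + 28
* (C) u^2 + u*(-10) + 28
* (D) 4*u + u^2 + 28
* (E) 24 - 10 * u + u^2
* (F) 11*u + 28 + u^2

Expanding (-4 + u) * (u - 7):
= u*(-11) + 28 + u^2
A) u*(-11) + 28 + u^2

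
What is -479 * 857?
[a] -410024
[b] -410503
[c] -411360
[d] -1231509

-479 * 857 = -410503
b) -410503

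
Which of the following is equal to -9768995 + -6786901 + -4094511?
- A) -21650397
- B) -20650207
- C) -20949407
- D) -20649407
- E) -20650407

First: -9768995 + -6786901 = -16555896
Then: -16555896 + -4094511 = -20650407
E) -20650407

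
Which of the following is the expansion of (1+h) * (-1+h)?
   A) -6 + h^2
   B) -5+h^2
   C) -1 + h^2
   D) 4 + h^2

Expanding (1+h) * (-1+h):
= -1 + h^2
C) -1 + h^2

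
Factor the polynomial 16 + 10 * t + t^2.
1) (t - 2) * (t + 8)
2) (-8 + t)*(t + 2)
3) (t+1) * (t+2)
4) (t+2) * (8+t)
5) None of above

We need to factor 16 + 10 * t + t^2.
The factored form is (t+2) * (8+t).
4) (t+2) * (8+t)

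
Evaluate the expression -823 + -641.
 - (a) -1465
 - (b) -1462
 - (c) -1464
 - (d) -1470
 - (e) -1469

-823 + -641 = -1464
c) -1464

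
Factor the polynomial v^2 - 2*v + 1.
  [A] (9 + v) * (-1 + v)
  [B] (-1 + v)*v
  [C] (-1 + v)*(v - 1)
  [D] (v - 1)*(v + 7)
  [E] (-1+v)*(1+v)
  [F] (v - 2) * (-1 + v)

We need to factor v^2 - 2*v + 1.
The factored form is (-1 + v)*(v - 1).
C) (-1 + v)*(v - 1)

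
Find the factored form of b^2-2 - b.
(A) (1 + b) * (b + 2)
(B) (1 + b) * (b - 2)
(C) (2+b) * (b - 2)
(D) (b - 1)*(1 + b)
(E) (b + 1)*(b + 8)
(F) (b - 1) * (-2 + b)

We need to factor b^2-2 - b.
The factored form is (1 + b) * (b - 2).
B) (1 + b) * (b - 2)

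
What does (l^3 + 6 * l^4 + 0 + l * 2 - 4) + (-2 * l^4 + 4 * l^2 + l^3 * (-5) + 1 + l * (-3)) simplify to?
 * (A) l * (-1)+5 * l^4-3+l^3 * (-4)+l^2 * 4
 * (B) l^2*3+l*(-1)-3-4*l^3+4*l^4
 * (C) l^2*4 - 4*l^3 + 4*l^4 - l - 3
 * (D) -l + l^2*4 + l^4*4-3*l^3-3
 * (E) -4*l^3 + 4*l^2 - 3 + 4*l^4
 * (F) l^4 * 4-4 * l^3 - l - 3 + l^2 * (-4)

Adding the polynomials and combining like terms:
(l^3 + 6*l^4 + 0 + l*2 - 4) + (-2*l^4 + 4*l^2 + l^3*(-5) + 1 + l*(-3))
= l^2*4 - 4*l^3 + 4*l^4 - l - 3
C) l^2*4 - 4*l^3 + 4*l^4 - l - 3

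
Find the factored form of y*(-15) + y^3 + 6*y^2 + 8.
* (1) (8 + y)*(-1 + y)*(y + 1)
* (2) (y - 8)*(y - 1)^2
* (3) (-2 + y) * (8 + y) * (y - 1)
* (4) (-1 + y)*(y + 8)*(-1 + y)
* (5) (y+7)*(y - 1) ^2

We need to factor y*(-15) + y^3 + 6*y^2 + 8.
The factored form is (-1 + y)*(y + 8)*(-1 + y).
4) (-1 + y)*(y + 8)*(-1 + y)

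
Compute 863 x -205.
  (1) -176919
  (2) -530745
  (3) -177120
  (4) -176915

863 * -205 = -176915
4) -176915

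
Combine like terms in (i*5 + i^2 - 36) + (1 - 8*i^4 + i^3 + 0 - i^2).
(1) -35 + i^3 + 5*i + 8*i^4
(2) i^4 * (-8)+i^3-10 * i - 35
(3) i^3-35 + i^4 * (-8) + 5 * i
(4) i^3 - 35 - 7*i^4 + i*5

Adding the polynomials and combining like terms:
(i*5 + i^2 - 36) + (1 - 8*i^4 + i^3 + 0 - i^2)
= i^3-35 + i^4 * (-8) + 5 * i
3) i^3-35 + i^4 * (-8) + 5 * i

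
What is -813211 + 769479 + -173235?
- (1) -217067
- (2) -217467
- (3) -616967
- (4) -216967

First: -813211 + 769479 = -43732
Then: -43732 + -173235 = -216967
4) -216967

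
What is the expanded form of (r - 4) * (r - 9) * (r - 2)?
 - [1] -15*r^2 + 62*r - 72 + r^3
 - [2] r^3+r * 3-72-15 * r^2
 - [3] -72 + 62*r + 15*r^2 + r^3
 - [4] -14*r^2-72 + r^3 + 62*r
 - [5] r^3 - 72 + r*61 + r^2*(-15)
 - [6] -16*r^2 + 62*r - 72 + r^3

Expanding (r - 4) * (r - 9) * (r - 2):
= -15*r^2 + 62*r - 72 + r^3
1) -15*r^2 + 62*r - 72 + r^3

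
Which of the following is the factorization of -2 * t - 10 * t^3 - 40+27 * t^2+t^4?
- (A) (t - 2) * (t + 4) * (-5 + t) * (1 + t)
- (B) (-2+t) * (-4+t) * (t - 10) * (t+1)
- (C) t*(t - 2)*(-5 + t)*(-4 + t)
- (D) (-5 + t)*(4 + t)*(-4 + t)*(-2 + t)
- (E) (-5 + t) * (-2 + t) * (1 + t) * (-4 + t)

We need to factor -2 * t - 10 * t^3 - 40+27 * t^2+t^4.
The factored form is (-5 + t) * (-2 + t) * (1 + t) * (-4 + t).
E) (-5 + t) * (-2 + t) * (1 + t) * (-4 + t)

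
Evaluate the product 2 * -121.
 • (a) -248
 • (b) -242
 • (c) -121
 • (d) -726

2 * -121 = -242
b) -242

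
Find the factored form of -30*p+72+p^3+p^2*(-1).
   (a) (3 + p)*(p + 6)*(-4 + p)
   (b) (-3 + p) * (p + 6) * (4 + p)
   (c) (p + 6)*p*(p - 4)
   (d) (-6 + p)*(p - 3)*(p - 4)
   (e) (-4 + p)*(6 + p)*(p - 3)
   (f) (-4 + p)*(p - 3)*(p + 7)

We need to factor -30*p+72+p^3+p^2*(-1).
The factored form is (-4 + p)*(6 + p)*(p - 3).
e) (-4 + p)*(6 + p)*(p - 3)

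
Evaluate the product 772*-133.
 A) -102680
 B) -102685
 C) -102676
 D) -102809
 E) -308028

772 * -133 = -102676
C) -102676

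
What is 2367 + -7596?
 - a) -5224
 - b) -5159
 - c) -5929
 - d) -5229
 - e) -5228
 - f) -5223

2367 + -7596 = -5229
d) -5229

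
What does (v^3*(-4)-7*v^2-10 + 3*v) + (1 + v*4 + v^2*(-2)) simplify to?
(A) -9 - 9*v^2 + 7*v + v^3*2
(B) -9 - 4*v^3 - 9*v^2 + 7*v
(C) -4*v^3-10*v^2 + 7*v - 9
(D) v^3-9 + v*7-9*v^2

Adding the polynomials and combining like terms:
(v^3*(-4) - 7*v^2 - 10 + 3*v) + (1 + v*4 + v^2*(-2))
= -9 - 4*v^3 - 9*v^2 + 7*v
B) -9 - 4*v^3 - 9*v^2 + 7*v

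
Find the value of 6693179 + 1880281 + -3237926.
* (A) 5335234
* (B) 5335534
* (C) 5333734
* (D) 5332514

First: 6693179 + 1880281 = 8573460
Then: 8573460 + -3237926 = 5335534
B) 5335534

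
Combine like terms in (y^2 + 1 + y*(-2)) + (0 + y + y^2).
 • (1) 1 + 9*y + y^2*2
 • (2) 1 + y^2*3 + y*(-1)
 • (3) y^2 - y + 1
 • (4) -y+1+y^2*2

Adding the polynomials and combining like terms:
(y^2 + 1 + y*(-2)) + (0 + y + y^2)
= -y+1+y^2*2
4) -y+1+y^2*2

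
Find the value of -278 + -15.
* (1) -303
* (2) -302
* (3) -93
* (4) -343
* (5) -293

-278 + -15 = -293
5) -293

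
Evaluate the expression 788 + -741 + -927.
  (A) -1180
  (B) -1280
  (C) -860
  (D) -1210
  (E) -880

First: 788 + -741 = 47
Then: 47 + -927 = -880
E) -880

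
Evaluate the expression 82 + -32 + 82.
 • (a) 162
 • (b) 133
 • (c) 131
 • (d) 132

First: 82 + -32 = 50
Then: 50 + 82 = 132
d) 132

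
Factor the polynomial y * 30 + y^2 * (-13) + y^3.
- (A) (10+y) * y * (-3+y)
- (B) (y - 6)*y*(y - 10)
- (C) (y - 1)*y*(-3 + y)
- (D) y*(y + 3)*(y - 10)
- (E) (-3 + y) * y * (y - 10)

We need to factor y * 30 + y^2 * (-13) + y^3.
The factored form is (-3 + y) * y * (y - 10).
E) (-3 + y) * y * (y - 10)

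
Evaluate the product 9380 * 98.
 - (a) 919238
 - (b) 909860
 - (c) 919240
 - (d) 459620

9380 * 98 = 919240
c) 919240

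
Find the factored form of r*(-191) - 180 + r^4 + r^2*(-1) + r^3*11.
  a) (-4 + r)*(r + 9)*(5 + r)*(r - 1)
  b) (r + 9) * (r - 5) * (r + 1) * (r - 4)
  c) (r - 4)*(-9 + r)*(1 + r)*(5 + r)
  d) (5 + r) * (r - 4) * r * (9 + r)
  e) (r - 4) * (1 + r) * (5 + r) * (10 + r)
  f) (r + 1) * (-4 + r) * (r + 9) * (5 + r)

We need to factor r*(-191) - 180 + r^4 + r^2*(-1) + r^3*11.
The factored form is (r + 1) * (-4 + r) * (r + 9) * (5 + r).
f) (r + 1) * (-4 + r) * (r + 9) * (5 + r)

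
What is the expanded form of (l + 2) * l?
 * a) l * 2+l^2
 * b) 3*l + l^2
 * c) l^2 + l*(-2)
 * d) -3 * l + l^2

Expanding (l + 2) * l:
= l * 2+l^2
a) l * 2+l^2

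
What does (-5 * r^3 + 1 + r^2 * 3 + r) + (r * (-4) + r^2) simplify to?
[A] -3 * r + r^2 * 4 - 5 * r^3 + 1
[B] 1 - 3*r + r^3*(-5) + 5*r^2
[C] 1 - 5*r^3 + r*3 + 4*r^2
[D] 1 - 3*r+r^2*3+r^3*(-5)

Adding the polynomials and combining like terms:
(-5*r^3 + 1 + r^2*3 + r) + (r*(-4) + r^2)
= -3 * r + r^2 * 4 - 5 * r^3 + 1
A) -3 * r + r^2 * 4 - 5 * r^3 + 1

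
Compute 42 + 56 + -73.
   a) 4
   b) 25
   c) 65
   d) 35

First: 42 + 56 = 98
Then: 98 + -73 = 25
b) 25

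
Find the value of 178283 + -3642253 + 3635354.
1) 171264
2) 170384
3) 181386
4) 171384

First: 178283 + -3642253 = -3463970
Then: -3463970 + 3635354 = 171384
4) 171384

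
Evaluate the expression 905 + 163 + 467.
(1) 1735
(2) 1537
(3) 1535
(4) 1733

First: 905 + 163 = 1068
Then: 1068 + 467 = 1535
3) 1535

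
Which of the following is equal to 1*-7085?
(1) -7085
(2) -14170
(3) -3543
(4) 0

1 * -7085 = -7085
1) -7085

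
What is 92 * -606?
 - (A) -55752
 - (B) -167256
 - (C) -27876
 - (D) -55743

92 * -606 = -55752
A) -55752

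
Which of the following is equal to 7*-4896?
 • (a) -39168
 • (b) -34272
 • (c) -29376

7 * -4896 = -34272
b) -34272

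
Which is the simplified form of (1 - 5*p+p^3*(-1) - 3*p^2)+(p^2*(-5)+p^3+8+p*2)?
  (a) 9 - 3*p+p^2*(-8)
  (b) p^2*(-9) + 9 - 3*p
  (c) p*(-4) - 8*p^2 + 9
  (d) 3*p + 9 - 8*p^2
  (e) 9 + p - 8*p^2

Adding the polynomials and combining like terms:
(1 - 5*p + p^3*(-1) - 3*p^2) + (p^2*(-5) + p^3 + 8 + p*2)
= 9 - 3*p+p^2*(-8)
a) 9 - 3*p+p^2*(-8)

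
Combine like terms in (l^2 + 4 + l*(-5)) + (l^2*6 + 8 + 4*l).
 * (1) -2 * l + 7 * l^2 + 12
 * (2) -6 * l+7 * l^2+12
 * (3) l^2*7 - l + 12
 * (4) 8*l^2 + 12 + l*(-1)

Adding the polynomials and combining like terms:
(l^2 + 4 + l*(-5)) + (l^2*6 + 8 + 4*l)
= l^2*7 - l + 12
3) l^2*7 - l + 12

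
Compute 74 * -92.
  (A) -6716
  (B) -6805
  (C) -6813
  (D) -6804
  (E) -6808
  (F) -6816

74 * -92 = -6808
E) -6808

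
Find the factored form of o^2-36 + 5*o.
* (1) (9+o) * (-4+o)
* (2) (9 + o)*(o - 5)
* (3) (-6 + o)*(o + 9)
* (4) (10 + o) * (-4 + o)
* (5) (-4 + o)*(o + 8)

We need to factor o^2-36 + 5*o.
The factored form is (9+o) * (-4+o).
1) (9+o) * (-4+o)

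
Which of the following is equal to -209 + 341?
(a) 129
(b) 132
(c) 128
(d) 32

-209 + 341 = 132
b) 132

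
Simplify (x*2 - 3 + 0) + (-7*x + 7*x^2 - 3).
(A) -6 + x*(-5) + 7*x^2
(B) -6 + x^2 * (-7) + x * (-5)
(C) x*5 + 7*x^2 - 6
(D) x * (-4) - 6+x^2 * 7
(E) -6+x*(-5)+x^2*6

Adding the polynomials and combining like terms:
(x*2 - 3 + 0) + (-7*x + 7*x^2 - 3)
= -6 + x*(-5) + 7*x^2
A) -6 + x*(-5) + 7*x^2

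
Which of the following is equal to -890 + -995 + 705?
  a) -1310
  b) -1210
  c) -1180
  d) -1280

First: -890 + -995 = -1885
Then: -1885 + 705 = -1180
c) -1180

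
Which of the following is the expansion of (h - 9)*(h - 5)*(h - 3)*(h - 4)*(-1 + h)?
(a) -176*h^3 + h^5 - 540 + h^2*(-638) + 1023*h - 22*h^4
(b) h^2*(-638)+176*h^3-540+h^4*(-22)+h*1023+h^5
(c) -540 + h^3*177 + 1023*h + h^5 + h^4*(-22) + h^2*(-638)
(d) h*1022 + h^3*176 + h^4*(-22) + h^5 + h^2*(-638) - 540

Expanding (h - 9)*(h - 5)*(h - 3)*(h - 4)*(-1 + h):
= h^2*(-638)+176*h^3-540+h^4*(-22)+h*1023+h^5
b) h^2*(-638)+176*h^3-540+h^4*(-22)+h*1023+h^5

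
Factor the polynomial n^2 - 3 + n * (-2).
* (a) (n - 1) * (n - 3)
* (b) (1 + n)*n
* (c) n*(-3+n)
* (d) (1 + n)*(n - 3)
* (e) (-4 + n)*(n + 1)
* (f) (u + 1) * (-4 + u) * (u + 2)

We need to factor n^2 - 3 + n * (-2).
The factored form is (1 + n)*(n - 3).
d) (1 + n)*(n - 3)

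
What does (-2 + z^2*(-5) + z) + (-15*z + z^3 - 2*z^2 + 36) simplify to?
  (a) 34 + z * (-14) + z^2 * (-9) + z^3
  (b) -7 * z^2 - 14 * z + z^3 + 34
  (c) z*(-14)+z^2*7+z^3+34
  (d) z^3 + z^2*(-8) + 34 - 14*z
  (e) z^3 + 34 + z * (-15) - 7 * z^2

Adding the polynomials and combining like terms:
(-2 + z^2*(-5) + z) + (-15*z + z^3 - 2*z^2 + 36)
= -7 * z^2 - 14 * z + z^3 + 34
b) -7 * z^2 - 14 * z + z^3 + 34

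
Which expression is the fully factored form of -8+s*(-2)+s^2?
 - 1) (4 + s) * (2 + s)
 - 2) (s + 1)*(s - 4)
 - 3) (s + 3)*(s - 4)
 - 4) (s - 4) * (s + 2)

We need to factor -8+s*(-2)+s^2.
The factored form is (s - 4) * (s + 2).
4) (s - 4) * (s + 2)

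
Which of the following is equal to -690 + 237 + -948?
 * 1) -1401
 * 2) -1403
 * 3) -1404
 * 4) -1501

First: -690 + 237 = -453
Then: -453 + -948 = -1401
1) -1401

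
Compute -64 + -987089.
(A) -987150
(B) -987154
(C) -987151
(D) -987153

-64 + -987089 = -987153
D) -987153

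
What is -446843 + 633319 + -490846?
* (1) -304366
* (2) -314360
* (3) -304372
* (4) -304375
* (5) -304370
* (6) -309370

First: -446843 + 633319 = 186476
Then: 186476 + -490846 = -304370
5) -304370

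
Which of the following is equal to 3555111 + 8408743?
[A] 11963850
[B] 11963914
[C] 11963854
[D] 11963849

3555111 + 8408743 = 11963854
C) 11963854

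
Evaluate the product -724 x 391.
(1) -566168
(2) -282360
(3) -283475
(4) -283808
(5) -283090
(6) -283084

-724 * 391 = -283084
6) -283084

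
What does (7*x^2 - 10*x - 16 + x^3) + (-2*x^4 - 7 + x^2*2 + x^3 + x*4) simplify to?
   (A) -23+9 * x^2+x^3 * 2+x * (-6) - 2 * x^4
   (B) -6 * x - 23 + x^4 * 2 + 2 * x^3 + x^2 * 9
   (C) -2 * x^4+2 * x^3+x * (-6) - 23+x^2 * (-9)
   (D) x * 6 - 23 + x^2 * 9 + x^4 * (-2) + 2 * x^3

Adding the polynomials and combining like terms:
(7*x^2 - 10*x - 16 + x^3) + (-2*x^4 - 7 + x^2*2 + x^3 + x*4)
= -23+9 * x^2+x^3 * 2+x * (-6) - 2 * x^4
A) -23+9 * x^2+x^3 * 2+x * (-6) - 2 * x^4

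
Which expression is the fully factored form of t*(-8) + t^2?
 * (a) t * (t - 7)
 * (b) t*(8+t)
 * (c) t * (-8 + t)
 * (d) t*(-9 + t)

We need to factor t*(-8) + t^2.
The factored form is t * (-8 + t).
c) t * (-8 + t)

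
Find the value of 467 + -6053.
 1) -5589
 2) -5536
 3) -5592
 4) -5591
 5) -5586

467 + -6053 = -5586
5) -5586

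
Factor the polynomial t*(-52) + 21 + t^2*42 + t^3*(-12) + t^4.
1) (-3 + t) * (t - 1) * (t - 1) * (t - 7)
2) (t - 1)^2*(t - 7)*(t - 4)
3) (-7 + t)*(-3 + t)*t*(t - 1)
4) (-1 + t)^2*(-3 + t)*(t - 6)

We need to factor t*(-52) + 21 + t^2*42 + t^3*(-12) + t^4.
The factored form is (-3 + t) * (t - 1) * (t - 1) * (t - 7).
1) (-3 + t) * (t - 1) * (t - 1) * (t - 7)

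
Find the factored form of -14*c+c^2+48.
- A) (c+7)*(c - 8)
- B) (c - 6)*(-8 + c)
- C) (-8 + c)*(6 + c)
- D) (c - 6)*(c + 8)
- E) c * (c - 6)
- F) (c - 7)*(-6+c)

We need to factor -14*c+c^2+48.
The factored form is (c - 6)*(-8 + c).
B) (c - 6)*(-8 + c)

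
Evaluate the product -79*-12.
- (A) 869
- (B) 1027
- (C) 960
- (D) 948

-79 * -12 = 948
D) 948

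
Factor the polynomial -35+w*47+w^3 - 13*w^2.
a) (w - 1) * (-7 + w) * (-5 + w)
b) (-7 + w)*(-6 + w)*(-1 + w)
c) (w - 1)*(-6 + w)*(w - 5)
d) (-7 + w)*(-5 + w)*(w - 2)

We need to factor -35+w*47+w^3 - 13*w^2.
The factored form is (w - 1) * (-7 + w) * (-5 + w).
a) (w - 1) * (-7 + w) * (-5 + w)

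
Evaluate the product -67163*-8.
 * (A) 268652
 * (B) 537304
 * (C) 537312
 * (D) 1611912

-67163 * -8 = 537304
B) 537304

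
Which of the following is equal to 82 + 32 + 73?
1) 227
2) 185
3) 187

First: 82 + 32 = 114
Then: 114 + 73 = 187
3) 187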